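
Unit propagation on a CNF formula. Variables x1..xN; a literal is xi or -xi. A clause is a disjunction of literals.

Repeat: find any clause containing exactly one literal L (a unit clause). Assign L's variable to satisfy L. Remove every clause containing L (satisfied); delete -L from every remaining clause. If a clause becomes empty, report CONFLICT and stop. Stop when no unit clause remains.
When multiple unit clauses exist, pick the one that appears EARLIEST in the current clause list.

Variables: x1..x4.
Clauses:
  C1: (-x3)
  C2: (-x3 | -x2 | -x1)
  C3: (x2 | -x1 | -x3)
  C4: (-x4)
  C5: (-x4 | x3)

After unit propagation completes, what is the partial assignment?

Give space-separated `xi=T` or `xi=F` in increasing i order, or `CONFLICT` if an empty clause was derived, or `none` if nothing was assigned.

unit clause [-3] forces x3=F; simplify:
  drop 3 from [-4, 3] -> [-4]
  satisfied 3 clause(s); 2 remain; assigned so far: [3]
unit clause [-4] forces x4=F; simplify:
  satisfied 2 clause(s); 0 remain; assigned so far: [3, 4]

Answer: x3=F x4=F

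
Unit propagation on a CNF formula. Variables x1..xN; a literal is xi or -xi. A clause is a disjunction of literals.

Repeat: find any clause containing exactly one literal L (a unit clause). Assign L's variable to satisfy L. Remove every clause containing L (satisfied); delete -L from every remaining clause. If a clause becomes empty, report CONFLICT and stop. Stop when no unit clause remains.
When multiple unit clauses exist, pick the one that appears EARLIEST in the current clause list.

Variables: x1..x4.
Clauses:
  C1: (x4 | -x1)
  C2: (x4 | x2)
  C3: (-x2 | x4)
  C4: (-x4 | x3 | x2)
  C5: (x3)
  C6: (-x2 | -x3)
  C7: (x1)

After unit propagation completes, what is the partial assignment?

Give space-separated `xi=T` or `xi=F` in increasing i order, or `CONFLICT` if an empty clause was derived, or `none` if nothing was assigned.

unit clause [3] forces x3=T; simplify:
  drop -3 from [-2, -3] -> [-2]
  satisfied 2 clause(s); 5 remain; assigned so far: [3]
unit clause [-2] forces x2=F; simplify:
  drop 2 from [4, 2] -> [4]
  satisfied 2 clause(s); 3 remain; assigned so far: [2, 3]
unit clause [4] forces x4=T; simplify:
  satisfied 2 clause(s); 1 remain; assigned so far: [2, 3, 4]
unit clause [1] forces x1=T; simplify:
  satisfied 1 clause(s); 0 remain; assigned so far: [1, 2, 3, 4]

Answer: x1=T x2=F x3=T x4=T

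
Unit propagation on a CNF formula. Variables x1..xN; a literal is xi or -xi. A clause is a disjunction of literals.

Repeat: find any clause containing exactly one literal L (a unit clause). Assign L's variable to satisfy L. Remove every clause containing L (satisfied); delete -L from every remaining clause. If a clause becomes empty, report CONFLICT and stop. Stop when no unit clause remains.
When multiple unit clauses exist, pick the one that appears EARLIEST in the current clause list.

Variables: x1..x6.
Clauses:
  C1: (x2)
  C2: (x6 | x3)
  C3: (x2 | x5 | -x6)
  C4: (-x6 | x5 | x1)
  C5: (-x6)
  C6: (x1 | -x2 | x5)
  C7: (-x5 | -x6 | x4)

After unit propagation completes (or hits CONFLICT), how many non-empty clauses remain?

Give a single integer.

unit clause [2] forces x2=T; simplify:
  drop -2 from [1, -2, 5] -> [1, 5]
  satisfied 2 clause(s); 5 remain; assigned so far: [2]
unit clause [-6] forces x6=F; simplify:
  drop 6 from [6, 3] -> [3]
  satisfied 3 clause(s); 2 remain; assigned so far: [2, 6]
unit clause [3] forces x3=T; simplify:
  satisfied 1 clause(s); 1 remain; assigned so far: [2, 3, 6]

Answer: 1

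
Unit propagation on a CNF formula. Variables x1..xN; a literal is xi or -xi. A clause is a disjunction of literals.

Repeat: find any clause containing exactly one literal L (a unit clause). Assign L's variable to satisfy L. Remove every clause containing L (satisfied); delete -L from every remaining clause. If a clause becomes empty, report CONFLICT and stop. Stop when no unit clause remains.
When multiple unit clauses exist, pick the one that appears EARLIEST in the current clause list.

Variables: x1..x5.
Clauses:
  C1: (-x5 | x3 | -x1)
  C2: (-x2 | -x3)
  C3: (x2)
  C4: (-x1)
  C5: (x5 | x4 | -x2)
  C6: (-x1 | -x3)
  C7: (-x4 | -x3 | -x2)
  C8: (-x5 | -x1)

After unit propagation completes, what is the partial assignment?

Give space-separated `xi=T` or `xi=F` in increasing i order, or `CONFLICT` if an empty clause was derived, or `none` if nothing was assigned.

unit clause [2] forces x2=T; simplify:
  drop -2 from [-2, -3] -> [-3]
  drop -2 from [5, 4, -2] -> [5, 4]
  drop -2 from [-4, -3, -2] -> [-4, -3]
  satisfied 1 clause(s); 7 remain; assigned so far: [2]
unit clause [-3] forces x3=F; simplify:
  drop 3 from [-5, 3, -1] -> [-5, -1]
  satisfied 3 clause(s); 4 remain; assigned so far: [2, 3]
unit clause [-1] forces x1=F; simplify:
  satisfied 3 clause(s); 1 remain; assigned so far: [1, 2, 3]

Answer: x1=F x2=T x3=F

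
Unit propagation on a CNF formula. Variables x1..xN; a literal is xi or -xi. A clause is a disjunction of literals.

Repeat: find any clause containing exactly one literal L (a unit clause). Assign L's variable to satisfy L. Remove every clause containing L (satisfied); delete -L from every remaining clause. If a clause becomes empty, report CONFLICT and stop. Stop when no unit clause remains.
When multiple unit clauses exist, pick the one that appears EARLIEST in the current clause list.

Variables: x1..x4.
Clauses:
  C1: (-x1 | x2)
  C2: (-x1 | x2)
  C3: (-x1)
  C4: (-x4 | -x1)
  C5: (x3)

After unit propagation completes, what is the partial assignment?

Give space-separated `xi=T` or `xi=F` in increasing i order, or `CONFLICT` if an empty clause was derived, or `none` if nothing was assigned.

unit clause [-1] forces x1=F; simplify:
  satisfied 4 clause(s); 1 remain; assigned so far: [1]
unit clause [3] forces x3=T; simplify:
  satisfied 1 clause(s); 0 remain; assigned so far: [1, 3]

Answer: x1=F x3=T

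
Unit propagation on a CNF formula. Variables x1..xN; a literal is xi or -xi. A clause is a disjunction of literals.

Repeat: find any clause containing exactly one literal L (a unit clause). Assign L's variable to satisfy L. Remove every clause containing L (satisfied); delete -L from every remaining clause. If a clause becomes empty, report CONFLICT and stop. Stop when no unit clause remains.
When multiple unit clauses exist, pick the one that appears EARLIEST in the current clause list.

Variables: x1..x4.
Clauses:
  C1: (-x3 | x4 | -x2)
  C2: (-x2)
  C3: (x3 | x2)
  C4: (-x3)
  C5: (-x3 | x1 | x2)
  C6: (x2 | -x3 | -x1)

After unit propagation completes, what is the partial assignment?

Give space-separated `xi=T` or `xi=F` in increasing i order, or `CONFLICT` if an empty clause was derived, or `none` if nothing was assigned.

Answer: CONFLICT

Derivation:
unit clause [-2] forces x2=F; simplify:
  drop 2 from [3, 2] -> [3]
  drop 2 from [-3, 1, 2] -> [-3, 1]
  drop 2 from [2, -3, -1] -> [-3, -1]
  satisfied 2 clause(s); 4 remain; assigned so far: [2]
unit clause [3] forces x3=T; simplify:
  drop -3 from [-3] -> [] (empty!)
  drop -3 from [-3, 1] -> [1]
  drop -3 from [-3, -1] -> [-1]
  satisfied 1 clause(s); 3 remain; assigned so far: [2, 3]
CONFLICT (empty clause)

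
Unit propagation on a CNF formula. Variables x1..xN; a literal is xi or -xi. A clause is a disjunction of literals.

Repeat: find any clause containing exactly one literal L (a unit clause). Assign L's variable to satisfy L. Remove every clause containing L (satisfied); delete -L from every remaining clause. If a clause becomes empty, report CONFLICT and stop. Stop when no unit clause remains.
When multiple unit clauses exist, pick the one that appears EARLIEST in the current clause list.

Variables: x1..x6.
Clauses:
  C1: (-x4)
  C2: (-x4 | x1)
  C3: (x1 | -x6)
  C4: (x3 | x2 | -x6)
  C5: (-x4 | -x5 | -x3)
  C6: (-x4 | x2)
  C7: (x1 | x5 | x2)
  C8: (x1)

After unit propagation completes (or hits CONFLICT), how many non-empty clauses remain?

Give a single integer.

unit clause [-4] forces x4=F; simplify:
  satisfied 4 clause(s); 4 remain; assigned so far: [4]
unit clause [1] forces x1=T; simplify:
  satisfied 3 clause(s); 1 remain; assigned so far: [1, 4]

Answer: 1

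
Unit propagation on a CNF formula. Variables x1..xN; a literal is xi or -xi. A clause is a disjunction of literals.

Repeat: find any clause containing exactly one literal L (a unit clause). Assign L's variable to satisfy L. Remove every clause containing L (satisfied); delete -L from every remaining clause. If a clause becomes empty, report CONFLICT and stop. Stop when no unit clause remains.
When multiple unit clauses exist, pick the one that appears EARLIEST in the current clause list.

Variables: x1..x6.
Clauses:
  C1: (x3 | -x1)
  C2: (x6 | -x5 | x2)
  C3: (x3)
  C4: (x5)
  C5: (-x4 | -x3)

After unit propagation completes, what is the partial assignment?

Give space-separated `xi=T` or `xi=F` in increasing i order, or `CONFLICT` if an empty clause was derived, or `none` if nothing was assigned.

Answer: x3=T x4=F x5=T

Derivation:
unit clause [3] forces x3=T; simplify:
  drop -3 from [-4, -3] -> [-4]
  satisfied 2 clause(s); 3 remain; assigned so far: [3]
unit clause [5] forces x5=T; simplify:
  drop -5 from [6, -5, 2] -> [6, 2]
  satisfied 1 clause(s); 2 remain; assigned so far: [3, 5]
unit clause [-4] forces x4=F; simplify:
  satisfied 1 clause(s); 1 remain; assigned so far: [3, 4, 5]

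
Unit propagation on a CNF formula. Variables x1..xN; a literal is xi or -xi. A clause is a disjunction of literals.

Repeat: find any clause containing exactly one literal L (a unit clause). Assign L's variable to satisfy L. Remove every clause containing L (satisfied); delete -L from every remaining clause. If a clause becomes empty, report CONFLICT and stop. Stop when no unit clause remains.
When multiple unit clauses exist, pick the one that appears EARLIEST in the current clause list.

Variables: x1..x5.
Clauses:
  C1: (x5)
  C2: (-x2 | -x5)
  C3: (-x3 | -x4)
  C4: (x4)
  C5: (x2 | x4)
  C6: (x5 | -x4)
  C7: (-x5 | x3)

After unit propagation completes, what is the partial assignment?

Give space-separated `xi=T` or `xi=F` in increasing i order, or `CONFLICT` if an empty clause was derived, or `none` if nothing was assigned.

Answer: CONFLICT

Derivation:
unit clause [5] forces x5=T; simplify:
  drop -5 from [-2, -5] -> [-2]
  drop -5 from [-5, 3] -> [3]
  satisfied 2 clause(s); 5 remain; assigned so far: [5]
unit clause [-2] forces x2=F; simplify:
  drop 2 from [2, 4] -> [4]
  satisfied 1 clause(s); 4 remain; assigned so far: [2, 5]
unit clause [4] forces x4=T; simplify:
  drop -4 from [-3, -4] -> [-3]
  satisfied 2 clause(s); 2 remain; assigned so far: [2, 4, 5]
unit clause [-3] forces x3=F; simplify:
  drop 3 from [3] -> [] (empty!)
  satisfied 1 clause(s); 1 remain; assigned so far: [2, 3, 4, 5]
CONFLICT (empty clause)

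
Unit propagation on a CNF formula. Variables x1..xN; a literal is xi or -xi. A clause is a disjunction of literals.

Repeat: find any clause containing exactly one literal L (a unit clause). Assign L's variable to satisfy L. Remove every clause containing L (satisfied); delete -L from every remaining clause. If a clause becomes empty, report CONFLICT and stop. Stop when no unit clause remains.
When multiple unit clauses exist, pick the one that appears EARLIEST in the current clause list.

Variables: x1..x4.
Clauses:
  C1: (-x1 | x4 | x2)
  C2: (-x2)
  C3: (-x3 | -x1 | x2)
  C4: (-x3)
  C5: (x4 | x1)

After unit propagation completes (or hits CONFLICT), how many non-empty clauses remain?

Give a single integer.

unit clause [-2] forces x2=F; simplify:
  drop 2 from [-1, 4, 2] -> [-1, 4]
  drop 2 from [-3, -1, 2] -> [-3, -1]
  satisfied 1 clause(s); 4 remain; assigned so far: [2]
unit clause [-3] forces x3=F; simplify:
  satisfied 2 clause(s); 2 remain; assigned so far: [2, 3]

Answer: 2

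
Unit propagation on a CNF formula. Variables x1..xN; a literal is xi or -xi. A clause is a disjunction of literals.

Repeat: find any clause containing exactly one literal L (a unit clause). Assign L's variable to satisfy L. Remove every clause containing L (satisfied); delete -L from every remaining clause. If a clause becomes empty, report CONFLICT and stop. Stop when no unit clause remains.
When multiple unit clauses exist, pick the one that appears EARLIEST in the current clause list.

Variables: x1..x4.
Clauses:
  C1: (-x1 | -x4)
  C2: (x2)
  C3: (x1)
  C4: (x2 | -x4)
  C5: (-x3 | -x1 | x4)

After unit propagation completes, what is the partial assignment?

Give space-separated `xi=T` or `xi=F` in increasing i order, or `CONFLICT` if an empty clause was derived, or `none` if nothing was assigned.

Answer: x1=T x2=T x3=F x4=F

Derivation:
unit clause [2] forces x2=T; simplify:
  satisfied 2 clause(s); 3 remain; assigned so far: [2]
unit clause [1] forces x1=T; simplify:
  drop -1 from [-1, -4] -> [-4]
  drop -1 from [-3, -1, 4] -> [-3, 4]
  satisfied 1 clause(s); 2 remain; assigned so far: [1, 2]
unit clause [-4] forces x4=F; simplify:
  drop 4 from [-3, 4] -> [-3]
  satisfied 1 clause(s); 1 remain; assigned so far: [1, 2, 4]
unit clause [-3] forces x3=F; simplify:
  satisfied 1 clause(s); 0 remain; assigned so far: [1, 2, 3, 4]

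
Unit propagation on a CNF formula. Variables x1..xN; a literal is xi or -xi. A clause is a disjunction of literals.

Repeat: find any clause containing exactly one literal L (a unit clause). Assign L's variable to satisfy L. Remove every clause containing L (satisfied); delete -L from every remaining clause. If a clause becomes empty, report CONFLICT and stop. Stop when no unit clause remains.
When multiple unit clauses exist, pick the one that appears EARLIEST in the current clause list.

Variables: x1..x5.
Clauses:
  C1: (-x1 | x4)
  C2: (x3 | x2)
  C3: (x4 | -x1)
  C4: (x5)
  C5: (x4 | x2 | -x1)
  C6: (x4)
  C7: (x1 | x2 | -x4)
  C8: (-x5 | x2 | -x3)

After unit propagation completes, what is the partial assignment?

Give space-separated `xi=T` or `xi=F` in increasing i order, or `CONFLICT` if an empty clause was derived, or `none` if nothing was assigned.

unit clause [5] forces x5=T; simplify:
  drop -5 from [-5, 2, -3] -> [2, -3]
  satisfied 1 clause(s); 7 remain; assigned so far: [5]
unit clause [4] forces x4=T; simplify:
  drop -4 from [1, 2, -4] -> [1, 2]
  satisfied 4 clause(s); 3 remain; assigned so far: [4, 5]

Answer: x4=T x5=T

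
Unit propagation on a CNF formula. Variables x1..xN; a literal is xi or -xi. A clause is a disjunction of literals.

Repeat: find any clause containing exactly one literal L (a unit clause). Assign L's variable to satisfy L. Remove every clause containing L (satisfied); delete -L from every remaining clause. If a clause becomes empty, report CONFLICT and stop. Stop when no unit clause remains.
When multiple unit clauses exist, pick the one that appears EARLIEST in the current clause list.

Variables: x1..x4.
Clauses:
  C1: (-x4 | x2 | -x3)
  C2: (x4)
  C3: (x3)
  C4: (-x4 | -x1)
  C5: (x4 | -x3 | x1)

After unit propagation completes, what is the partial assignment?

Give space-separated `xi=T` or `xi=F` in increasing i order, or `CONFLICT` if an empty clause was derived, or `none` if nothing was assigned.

unit clause [4] forces x4=T; simplify:
  drop -4 from [-4, 2, -3] -> [2, -3]
  drop -4 from [-4, -1] -> [-1]
  satisfied 2 clause(s); 3 remain; assigned so far: [4]
unit clause [3] forces x3=T; simplify:
  drop -3 from [2, -3] -> [2]
  satisfied 1 clause(s); 2 remain; assigned so far: [3, 4]
unit clause [2] forces x2=T; simplify:
  satisfied 1 clause(s); 1 remain; assigned so far: [2, 3, 4]
unit clause [-1] forces x1=F; simplify:
  satisfied 1 clause(s); 0 remain; assigned so far: [1, 2, 3, 4]

Answer: x1=F x2=T x3=T x4=T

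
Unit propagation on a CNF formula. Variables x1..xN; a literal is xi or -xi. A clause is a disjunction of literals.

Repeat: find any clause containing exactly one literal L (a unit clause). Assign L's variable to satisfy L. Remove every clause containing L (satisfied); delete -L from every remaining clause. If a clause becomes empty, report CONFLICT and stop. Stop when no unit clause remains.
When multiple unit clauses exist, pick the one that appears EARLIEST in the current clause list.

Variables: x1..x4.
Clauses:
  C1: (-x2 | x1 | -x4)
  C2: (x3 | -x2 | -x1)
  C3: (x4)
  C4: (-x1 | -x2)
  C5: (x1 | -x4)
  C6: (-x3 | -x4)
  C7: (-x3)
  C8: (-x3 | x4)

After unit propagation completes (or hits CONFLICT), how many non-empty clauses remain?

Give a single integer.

unit clause [4] forces x4=T; simplify:
  drop -4 from [-2, 1, -4] -> [-2, 1]
  drop -4 from [1, -4] -> [1]
  drop -4 from [-3, -4] -> [-3]
  satisfied 2 clause(s); 6 remain; assigned so far: [4]
unit clause [1] forces x1=T; simplify:
  drop -1 from [3, -2, -1] -> [3, -2]
  drop -1 from [-1, -2] -> [-2]
  satisfied 2 clause(s); 4 remain; assigned so far: [1, 4]
unit clause [-2] forces x2=F; simplify:
  satisfied 2 clause(s); 2 remain; assigned so far: [1, 2, 4]
unit clause [-3] forces x3=F; simplify:
  satisfied 2 clause(s); 0 remain; assigned so far: [1, 2, 3, 4]

Answer: 0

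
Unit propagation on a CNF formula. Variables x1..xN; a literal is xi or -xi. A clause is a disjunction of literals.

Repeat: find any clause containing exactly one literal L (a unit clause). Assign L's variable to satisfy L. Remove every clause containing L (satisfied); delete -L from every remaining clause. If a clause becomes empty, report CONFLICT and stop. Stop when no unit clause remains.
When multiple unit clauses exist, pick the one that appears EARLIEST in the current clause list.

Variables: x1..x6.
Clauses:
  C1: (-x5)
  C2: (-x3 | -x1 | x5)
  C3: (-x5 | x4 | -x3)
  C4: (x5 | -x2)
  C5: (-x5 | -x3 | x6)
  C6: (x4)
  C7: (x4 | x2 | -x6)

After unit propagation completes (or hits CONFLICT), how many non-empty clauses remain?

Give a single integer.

unit clause [-5] forces x5=F; simplify:
  drop 5 from [-3, -1, 5] -> [-3, -1]
  drop 5 from [5, -2] -> [-2]
  satisfied 3 clause(s); 4 remain; assigned so far: [5]
unit clause [-2] forces x2=F; simplify:
  drop 2 from [4, 2, -6] -> [4, -6]
  satisfied 1 clause(s); 3 remain; assigned so far: [2, 5]
unit clause [4] forces x4=T; simplify:
  satisfied 2 clause(s); 1 remain; assigned so far: [2, 4, 5]

Answer: 1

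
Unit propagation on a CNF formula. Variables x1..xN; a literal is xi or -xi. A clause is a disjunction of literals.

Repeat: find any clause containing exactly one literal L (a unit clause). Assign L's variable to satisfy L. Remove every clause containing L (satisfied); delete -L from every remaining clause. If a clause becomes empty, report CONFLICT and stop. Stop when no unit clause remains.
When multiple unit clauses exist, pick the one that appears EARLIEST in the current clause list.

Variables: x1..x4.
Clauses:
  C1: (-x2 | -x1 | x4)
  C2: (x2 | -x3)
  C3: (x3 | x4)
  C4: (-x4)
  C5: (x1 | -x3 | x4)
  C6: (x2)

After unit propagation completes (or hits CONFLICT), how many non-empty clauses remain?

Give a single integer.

Answer: 0

Derivation:
unit clause [-4] forces x4=F; simplify:
  drop 4 from [-2, -1, 4] -> [-2, -1]
  drop 4 from [3, 4] -> [3]
  drop 4 from [1, -3, 4] -> [1, -3]
  satisfied 1 clause(s); 5 remain; assigned so far: [4]
unit clause [3] forces x3=T; simplify:
  drop -3 from [2, -3] -> [2]
  drop -3 from [1, -3] -> [1]
  satisfied 1 clause(s); 4 remain; assigned so far: [3, 4]
unit clause [2] forces x2=T; simplify:
  drop -2 from [-2, -1] -> [-1]
  satisfied 2 clause(s); 2 remain; assigned so far: [2, 3, 4]
unit clause [-1] forces x1=F; simplify:
  drop 1 from [1] -> [] (empty!)
  satisfied 1 clause(s); 1 remain; assigned so far: [1, 2, 3, 4]
CONFLICT (empty clause)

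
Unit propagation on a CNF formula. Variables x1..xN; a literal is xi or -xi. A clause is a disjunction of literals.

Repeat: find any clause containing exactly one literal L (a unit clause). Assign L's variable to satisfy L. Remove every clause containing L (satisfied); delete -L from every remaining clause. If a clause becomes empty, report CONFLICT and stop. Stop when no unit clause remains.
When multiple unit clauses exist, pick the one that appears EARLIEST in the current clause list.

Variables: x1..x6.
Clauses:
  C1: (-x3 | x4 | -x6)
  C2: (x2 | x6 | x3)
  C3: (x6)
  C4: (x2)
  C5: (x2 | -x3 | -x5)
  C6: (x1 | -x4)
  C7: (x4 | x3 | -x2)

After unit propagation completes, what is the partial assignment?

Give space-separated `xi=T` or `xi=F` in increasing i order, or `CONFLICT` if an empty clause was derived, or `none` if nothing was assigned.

unit clause [6] forces x6=T; simplify:
  drop -6 from [-3, 4, -6] -> [-3, 4]
  satisfied 2 clause(s); 5 remain; assigned so far: [6]
unit clause [2] forces x2=T; simplify:
  drop -2 from [4, 3, -2] -> [4, 3]
  satisfied 2 clause(s); 3 remain; assigned so far: [2, 6]

Answer: x2=T x6=T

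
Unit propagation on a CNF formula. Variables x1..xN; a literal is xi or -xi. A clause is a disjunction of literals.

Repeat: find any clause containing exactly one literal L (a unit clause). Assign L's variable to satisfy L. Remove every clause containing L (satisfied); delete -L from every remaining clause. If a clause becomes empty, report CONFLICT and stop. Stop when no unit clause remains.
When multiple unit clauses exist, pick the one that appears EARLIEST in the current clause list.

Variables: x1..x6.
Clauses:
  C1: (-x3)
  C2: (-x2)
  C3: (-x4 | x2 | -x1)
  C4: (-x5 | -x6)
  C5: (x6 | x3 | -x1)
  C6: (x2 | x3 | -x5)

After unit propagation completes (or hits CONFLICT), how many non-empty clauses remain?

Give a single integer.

Answer: 2

Derivation:
unit clause [-3] forces x3=F; simplify:
  drop 3 from [6, 3, -1] -> [6, -1]
  drop 3 from [2, 3, -5] -> [2, -5]
  satisfied 1 clause(s); 5 remain; assigned so far: [3]
unit clause [-2] forces x2=F; simplify:
  drop 2 from [-4, 2, -1] -> [-4, -1]
  drop 2 from [2, -5] -> [-5]
  satisfied 1 clause(s); 4 remain; assigned so far: [2, 3]
unit clause [-5] forces x5=F; simplify:
  satisfied 2 clause(s); 2 remain; assigned so far: [2, 3, 5]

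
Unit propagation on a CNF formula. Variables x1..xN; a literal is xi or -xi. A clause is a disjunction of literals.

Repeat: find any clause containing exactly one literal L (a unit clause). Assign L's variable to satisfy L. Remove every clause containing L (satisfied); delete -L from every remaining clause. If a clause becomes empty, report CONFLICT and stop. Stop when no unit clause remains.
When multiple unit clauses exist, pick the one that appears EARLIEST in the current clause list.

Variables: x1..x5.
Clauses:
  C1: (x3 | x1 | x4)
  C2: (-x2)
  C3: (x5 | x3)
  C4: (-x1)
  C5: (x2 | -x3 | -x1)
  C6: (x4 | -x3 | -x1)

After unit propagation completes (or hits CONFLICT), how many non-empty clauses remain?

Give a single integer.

Answer: 2

Derivation:
unit clause [-2] forces x2=F; simplify:
  drop 2 from [2, -3, -1] -> [-3, -1]
  satisfied 1 clause(s); 5 remain; assigned so far: [2]
unit clause [-1] forces x1=F; simplify:
  drop 1 from [3, 1, 4] -> [3, 4]
  satisfied 3 clause(s); 2 remain; assigned so far: [1, 2]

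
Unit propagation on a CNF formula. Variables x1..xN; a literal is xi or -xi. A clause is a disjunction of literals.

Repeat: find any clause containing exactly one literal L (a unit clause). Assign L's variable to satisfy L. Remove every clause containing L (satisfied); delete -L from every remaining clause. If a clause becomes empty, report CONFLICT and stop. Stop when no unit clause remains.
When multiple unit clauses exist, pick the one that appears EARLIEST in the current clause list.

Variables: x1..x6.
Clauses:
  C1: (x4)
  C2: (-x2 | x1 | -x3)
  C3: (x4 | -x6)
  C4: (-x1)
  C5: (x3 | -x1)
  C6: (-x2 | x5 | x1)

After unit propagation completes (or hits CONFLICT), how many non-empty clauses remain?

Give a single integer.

Answer: 2

Derivation:
unit clause [4] forces x4=T; simplify:
  satisfied 2 clause(s); 4 remain; assigned so far: [4]
unit clause [-1] forces x1=F; simplify:
  drop 1 from [-2, 1, -3] -> [-2, -3]
  drop 1 from [-2, 5, 1] -> [-2, 5]
  satisfied 2 clause(s); 2 remain; assigned so far: [1, 4]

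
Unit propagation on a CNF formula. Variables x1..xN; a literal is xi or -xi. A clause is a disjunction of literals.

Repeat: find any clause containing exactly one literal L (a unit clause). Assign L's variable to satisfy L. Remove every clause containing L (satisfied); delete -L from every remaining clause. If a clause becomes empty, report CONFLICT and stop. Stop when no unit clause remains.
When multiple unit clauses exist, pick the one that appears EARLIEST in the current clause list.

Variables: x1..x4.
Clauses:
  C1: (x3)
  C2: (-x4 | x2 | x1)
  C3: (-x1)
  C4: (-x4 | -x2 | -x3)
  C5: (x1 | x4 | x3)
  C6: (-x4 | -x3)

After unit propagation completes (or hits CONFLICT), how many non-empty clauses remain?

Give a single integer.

Answer: 0

Derivation:
unit clause [3] forces x3=T; simplify:
  drop -3 from [-4, -2, -3] -> [-4, -2]
  drop -3 from [-4, -3] -> [-4]
  satisfied 2 clause(s); 4 remain; assigned so far: [3]
unit clause [-1] forces x1=F; simplify:
  drop 1 from [-4, 2, 1] -> [-4, 2]
  satisfied 1 clause(s); 3 remain; assigned so far: [1, 3]
unit clause [-4] forces x4=F; simplify:
  satisfied 3 clause(s); 0 remain; assigned so far: [1, 3, 4]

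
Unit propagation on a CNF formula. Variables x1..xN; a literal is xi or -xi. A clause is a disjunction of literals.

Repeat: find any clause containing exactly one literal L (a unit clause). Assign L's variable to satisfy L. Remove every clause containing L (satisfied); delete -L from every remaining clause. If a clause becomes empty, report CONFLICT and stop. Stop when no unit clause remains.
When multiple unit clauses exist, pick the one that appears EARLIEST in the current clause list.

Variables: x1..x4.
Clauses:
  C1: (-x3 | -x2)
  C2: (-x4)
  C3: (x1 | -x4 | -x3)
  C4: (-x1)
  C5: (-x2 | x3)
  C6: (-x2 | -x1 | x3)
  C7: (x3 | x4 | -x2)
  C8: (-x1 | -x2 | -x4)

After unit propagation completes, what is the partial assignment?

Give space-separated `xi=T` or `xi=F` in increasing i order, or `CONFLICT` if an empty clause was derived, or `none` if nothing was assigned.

unit clause [-4] forces x4=F; simplify:
  drop 4 from [3, 4, -2] -> [3, -2]
  satisfied 3 clause(s); 5 remain; assigned so far: [4]
unit clause [-1] forces x1=F; simplify:
  satisfied 2 clause(s); 3 remain; assigned so far: [1, 4]

Answer: x1=F x4=F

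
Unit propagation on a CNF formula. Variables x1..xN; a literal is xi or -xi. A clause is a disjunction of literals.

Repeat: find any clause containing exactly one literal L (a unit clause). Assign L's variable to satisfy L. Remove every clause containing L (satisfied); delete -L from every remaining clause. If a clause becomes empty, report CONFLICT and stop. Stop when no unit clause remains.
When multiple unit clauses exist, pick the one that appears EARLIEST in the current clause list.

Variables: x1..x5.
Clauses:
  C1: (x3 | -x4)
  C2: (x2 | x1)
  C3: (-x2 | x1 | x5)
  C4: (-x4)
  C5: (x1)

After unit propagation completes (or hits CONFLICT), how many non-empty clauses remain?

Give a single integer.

unit clause [-4] forces x4=F; simplify:
  satisfied 2 clause(s); 3 remain; assigned so far: [4]
unit clause [1] forces x1=T; simplify:
  satisfied 3 clause(s); 0 remain; assigned so far: [1, 4]

Answer: 0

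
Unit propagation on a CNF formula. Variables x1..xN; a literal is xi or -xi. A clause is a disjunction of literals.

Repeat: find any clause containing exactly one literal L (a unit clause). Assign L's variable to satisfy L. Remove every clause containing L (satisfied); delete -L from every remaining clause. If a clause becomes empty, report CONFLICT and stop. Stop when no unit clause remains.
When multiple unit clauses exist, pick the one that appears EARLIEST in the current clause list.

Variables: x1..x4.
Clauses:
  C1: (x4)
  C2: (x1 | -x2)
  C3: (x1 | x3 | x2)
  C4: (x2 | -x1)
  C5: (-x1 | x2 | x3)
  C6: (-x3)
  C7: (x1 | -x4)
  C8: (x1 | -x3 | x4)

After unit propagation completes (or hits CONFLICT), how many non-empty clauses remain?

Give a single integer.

unit clause [4] forces x4=T; simplify:
  drop -4 from [1, -4] -> [1]
  satisfied 2 clause(s); 6 remain; assigned so far: [4]
unit clause [-3] forces x3=F; simplify:
  drop 3 from [1, 3, 2] -> [1, 2]
  drop 3 from [-1, 2, 3] -> [-1, 2]
  satisfied 1 clause(s); 5 remain; assigned so far: [3, 4]
unit clause [1] forces x1=T; simplify:
  drop -1 from [2, -1] -> [2]
  drop -1 from [-1, 2] -> [2]
  satisfied 3 clause(s); 2 remain; assigned so far: [1, 3, 4]
unit clause [2] forces x2=T; simplify:
  satisfied 2 clause(s); 0 remain; assigned so far: [1, 2, 3, 4]

Answer: 0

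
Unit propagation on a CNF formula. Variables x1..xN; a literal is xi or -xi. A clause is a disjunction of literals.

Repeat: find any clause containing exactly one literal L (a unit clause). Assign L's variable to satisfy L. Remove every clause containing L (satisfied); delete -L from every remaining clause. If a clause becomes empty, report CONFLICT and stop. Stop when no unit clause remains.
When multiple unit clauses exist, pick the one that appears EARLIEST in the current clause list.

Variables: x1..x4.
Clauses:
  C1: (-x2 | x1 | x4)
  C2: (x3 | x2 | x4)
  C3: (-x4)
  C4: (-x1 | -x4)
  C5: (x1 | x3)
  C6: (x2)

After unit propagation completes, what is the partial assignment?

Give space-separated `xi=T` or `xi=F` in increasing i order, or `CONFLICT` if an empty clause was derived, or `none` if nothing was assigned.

unit clause [-4] forces x4=F; simplify:
  drop 4 from [-2, 1, 4] -> [-2, 1]
  drop 4 from [3, 2, 4] -> [3, 2]
  satisfied 2 clause(s); 4 remain; assigned so far: [4]
unit clause [2] forces x2=T; simplify:
  drop -2 from [-2, 1] -> [1]
  satisfied 2 clause(s); 2 remain; assigned so far: [2, 4]
unit clause [1] forces x1=T; simplify:
  satisfied 2 clause(s); 0 remain; assigned so far: [1, 2, 4]

Answer: x1=T x2=T x4=F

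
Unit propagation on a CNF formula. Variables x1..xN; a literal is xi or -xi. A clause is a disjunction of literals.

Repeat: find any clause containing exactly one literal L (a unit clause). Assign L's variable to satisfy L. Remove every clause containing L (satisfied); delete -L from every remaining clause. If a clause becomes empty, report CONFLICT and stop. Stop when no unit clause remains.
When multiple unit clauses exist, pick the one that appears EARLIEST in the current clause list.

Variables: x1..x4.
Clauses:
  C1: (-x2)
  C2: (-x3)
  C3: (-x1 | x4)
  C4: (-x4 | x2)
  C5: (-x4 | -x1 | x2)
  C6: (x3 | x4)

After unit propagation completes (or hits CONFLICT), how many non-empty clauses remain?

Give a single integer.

unit clause [-2] forces x2=F; simplify:
  drop 2 from [-4, 2] -> [-4]
  drop 2 from [-4, -1, 2] -> [-4, -1]
  satisfied 1 clause(s); 5 remain; assigned so far: [2]
unit clause [-3] forces x3=F; simplify:
  drop 3 from [3, 4] -> [4]
  satisfied 1 clause(s); 4 remain; assigned so far: [2, 3]
unit clause [-4] forces x4=F; simplify:
  drop 4 from [-1, 4] -> [-1]
  drop 4 from [4] -> [] (empty!)
  satisfied 2 clause(s); 2 remain; assigned so far: [2, 3, 4]
CONFLICT (empty clause)

Answer: 1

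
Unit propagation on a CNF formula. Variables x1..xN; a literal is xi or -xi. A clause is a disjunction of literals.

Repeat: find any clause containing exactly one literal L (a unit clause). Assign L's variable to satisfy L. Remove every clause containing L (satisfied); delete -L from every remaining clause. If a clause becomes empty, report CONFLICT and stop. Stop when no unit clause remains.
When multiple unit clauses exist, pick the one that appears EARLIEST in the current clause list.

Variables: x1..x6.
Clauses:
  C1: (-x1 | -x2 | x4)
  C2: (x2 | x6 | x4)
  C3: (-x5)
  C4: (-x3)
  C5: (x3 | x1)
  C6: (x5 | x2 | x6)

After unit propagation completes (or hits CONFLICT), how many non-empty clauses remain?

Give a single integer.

Answer: 3

Derivation:
unit clause [-5] forces x5=F; simplify:
  drop 5 from [5, 2, 6] -> [2, 6]
  satisfied 1 clause(s); 5 remain; assigned so far: [5]
unit clause [-3] forces x3=F; simplify:
  drop 3 from [3, 1] -> [1]
  satisfied 1 clause(s); 4 remain; assigned so far: [3, 5]
unit clause [1] forces x1=T; simplify:
  drop -1 from [-1, -2, 4] -> [-2, 4]
  satisfied 1 clause(s); 3 remain; assigned so far: [1, 3, 5]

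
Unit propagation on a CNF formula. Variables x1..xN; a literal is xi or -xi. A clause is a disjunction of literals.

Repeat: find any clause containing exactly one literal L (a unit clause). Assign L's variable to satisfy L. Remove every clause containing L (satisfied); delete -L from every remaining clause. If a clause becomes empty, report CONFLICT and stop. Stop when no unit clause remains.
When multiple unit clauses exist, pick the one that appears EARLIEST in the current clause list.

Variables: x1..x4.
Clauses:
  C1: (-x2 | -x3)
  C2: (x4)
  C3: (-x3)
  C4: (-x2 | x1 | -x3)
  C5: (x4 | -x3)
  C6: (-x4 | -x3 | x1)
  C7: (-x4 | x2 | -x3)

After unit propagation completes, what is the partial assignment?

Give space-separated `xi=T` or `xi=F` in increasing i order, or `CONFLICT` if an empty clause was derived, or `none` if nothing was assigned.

Answer: x3=F x4=T

Derivation:
unit clause [4] forces x4=T; simplify:
  drop -4 from [-4, -3, 1] -> [-3, 1]
  drop -4 from [-4, 2, -3] -> [2, -3]
  satisfied 2 clause(s); 5 remain; assigned so far: [4]
unit clause [-3] forces x3=F; simplify:
  satisfied 5 clause(s); 0 remain; assigned so far: [3, 4]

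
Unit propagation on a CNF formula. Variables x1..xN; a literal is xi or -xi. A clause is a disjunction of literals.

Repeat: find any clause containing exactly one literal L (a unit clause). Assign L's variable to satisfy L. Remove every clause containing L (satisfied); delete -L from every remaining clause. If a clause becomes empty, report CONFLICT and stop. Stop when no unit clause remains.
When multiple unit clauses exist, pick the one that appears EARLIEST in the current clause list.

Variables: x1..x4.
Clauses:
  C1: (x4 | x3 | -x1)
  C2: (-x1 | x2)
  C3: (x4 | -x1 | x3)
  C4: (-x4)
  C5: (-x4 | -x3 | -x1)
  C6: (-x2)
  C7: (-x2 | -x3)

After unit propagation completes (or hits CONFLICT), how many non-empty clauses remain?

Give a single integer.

unit clause [-4] forces x4=F; simplify:
  drop 4 from [4, 3, -1] -> [3, -1]
  drop 4 from [4, -1, 3] -> [-1, 3]
  satisfied 2 clause(s); 5 remain; assigned so far: [4]
unit clause [-2] forces x2=F; simplify:
  drop 2 from [-1, 2] -> [-1]
  satisfied 2 clause(s); 3 remain; assigned so far: [2, 4]
unit clause [-1] forces x1=F; simplify:
  satisfied 3 clause(s); 0 remain; assigned so far: [1, 2, 4]

Answer: 0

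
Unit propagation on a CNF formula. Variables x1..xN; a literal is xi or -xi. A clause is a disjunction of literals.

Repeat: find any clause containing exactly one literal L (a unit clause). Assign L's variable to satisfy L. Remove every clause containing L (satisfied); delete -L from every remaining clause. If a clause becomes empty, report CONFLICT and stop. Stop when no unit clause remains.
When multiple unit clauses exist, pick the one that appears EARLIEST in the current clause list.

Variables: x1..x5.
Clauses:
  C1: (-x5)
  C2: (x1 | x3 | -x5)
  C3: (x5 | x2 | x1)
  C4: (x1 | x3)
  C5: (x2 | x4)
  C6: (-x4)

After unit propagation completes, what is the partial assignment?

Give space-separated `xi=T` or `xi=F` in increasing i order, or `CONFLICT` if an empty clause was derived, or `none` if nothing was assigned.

Answer: x2=T x4=F x5=F

Derivation:
unit clause [-5] forces x5=F; simplify:
  drop 5 from [5, 2, 1] -> [2, 1]
  satisfied 2 clause(s); 4 remain; assigned so far: [5]
unit clause [-4] forces x4=F; simplify:
  drop 4 from [2, 4] -> [2]
  satisfied 1 clause(s); 3 remain; assigned so far: [4, 5]
unit clause [2] forces x2=T; simplify:
  satisfied 2 clause(s); 1 remain; assigned so far: [2, 4, 5]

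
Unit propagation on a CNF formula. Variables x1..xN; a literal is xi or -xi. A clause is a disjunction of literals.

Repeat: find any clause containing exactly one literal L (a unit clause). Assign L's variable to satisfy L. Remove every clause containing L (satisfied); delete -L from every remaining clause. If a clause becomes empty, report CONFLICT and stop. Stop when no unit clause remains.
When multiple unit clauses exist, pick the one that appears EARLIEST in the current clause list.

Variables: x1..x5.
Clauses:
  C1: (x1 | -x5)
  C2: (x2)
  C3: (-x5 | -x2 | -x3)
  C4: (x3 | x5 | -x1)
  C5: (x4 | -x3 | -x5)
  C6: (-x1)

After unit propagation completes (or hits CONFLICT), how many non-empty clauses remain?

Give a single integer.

Answer: 0

Derivation:
unit clause [2] forces x2=T; simplify:
  drop -2 from [-5, -2, -3] -> [-5, -3]
  satisfied 1 clause(s); 5 remain; assigned so far: [2]
unit clause [-1] forces x1=F; simplify:
  drop 1 from [1, -5] -> [-5]
  satisfied 2 clause(s); 3 remain; assigned so far: [1, 2]
unit clause [-5] forces x5=F; simplify:
  satisfied 3 clause(s); 0 remain; assigned so far: [1, 2, 5]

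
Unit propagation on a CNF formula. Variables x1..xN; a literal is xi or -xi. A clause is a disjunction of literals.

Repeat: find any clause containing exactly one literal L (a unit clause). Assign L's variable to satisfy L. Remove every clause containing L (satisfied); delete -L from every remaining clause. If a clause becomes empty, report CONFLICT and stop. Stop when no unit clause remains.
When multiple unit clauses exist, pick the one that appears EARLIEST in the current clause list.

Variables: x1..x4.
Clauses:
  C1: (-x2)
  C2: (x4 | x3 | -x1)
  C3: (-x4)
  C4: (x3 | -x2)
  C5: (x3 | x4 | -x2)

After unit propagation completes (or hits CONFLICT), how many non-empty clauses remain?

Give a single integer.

unit clause [-2] forces x2=F; simplify:
  satisfied 3 clause(s); 2 remain; assigned so far: [2]
unit clause [-4] forces x4=F; simplify:
  drop 4 from [4, 3, -1] -> [3, -1]
  satisfied 1 clause(s); 1 remain; assigned so far: [2, 4]

Answer: 1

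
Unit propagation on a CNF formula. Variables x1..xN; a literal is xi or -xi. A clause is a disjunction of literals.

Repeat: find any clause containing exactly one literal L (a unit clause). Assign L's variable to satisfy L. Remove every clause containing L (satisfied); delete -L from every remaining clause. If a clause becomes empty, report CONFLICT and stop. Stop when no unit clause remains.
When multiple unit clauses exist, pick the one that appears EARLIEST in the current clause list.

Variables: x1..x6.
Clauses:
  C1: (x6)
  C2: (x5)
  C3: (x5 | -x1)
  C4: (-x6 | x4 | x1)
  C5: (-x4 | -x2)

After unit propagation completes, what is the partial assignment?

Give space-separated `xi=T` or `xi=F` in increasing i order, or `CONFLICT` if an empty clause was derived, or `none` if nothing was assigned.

Answer: x5=T x6=T

Derivation:
unit clause [6] forces x6=T; simplify:
  drop -6 from [-6, 4, 1] -> [4, 1]
  satisfied 1 clause(s); 4 remain; assigned so far: [6]
unit clause [5] forces x5=T; simplify:
  satisfied 2 clause(s); 2 remain; assigned so far: [5, 6]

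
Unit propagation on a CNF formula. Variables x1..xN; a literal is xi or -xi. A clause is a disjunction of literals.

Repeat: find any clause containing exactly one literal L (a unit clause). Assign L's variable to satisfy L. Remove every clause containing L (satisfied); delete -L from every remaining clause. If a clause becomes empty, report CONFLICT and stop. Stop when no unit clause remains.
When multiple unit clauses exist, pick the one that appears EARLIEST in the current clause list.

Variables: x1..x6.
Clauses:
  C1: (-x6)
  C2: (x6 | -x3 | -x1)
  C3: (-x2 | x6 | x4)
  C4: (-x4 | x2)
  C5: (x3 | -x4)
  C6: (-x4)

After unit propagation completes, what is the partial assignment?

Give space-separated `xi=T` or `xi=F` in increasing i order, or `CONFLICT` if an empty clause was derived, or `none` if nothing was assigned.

Answer: x2=F x4=F x6=F

Derivation:
unit clause [-6] forces x6=F; simplify:
  drop 6 from [6, -3, -1] -> [-3, -1]
  drop 6 from [-2, 6, 4] -> [-2, 4]
  satisfied 1 clause(s); 5 remain; assigned so far: [6]
unit clause [-4] forces x4=F; simplify:
  drop 4 from [-2, 4] -> [-2]
  satisfied 3 clause(s); 2 remain; assigned so far: [4, 6]
unit clause [-2] forces x2=F; simplify:
  satisfied 1 clause(s); 1 remain; assigned so far: [2, 4, 6]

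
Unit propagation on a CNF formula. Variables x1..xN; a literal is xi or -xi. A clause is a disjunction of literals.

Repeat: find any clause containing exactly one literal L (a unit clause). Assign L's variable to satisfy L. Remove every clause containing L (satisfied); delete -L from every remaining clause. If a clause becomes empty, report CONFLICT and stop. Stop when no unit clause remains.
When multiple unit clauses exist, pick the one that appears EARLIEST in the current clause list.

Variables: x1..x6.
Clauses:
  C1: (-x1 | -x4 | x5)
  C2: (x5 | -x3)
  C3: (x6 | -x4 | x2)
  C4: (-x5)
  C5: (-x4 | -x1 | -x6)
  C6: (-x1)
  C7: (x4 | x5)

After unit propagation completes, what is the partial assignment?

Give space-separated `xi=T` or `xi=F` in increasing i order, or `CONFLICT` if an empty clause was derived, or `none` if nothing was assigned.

Answer: x1=F x3=F x4=T x5=F

Derivation:
unit clause [-5] forces x5=F; simplify:
  drop 5 from [-1, -4, 5] -> [-1, -4]
  drop 5 from [5, -3] -> [-3]
  drop 5 from [4, 5] -> [4]
  satisfied 1 clause(s); 6 remain; assigned so far: [5]
unit clause [-3] forces x3=F; simplify:
  satisfied 1 clause(s); 5 remain; assigned so far: [3, 5]
unit clause [-1] forces x1=F; simplify:
  satisfied 3 clause(s); 2 remain; assigned so far: [1, 3, 5]
unit clause [4] forces x4=T; simplify:
  drop -4 from [6, -4, 2] -> [6, 2]
  satisfied 1 clause(s); 1 remain; assigned so far: [1, 3, 4, 5]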